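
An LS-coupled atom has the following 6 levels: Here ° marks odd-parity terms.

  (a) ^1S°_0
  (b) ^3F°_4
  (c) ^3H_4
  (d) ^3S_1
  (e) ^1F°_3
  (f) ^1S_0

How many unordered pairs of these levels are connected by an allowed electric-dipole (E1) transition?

(a)–(b): forbidden (parity, ΔS, ΔL, ΔJ).
(a)–(c): forbidden (ΔS, ΔL, ΔJ).
(a)–(d): forbidden (ΔS, ΔL).
(a)–(e): forbidden (parity, ΔL, ΔJ).
(a)–(f): forbidden (ΔL, ΔJ).
(b)–(c): forbidden (ΔL).
(b)–(d): forbidden (ΔL, ΔJ).
(b)–(e): forbidden (parity, ΔS).
(b)–(f): forbidden (ΔS, ΔL, ΔJ).
(c)–(d): forbidden (parity, ΔL, ΔJ).
(c)–(e): forbidden (ΔS, ΔL).
(c)–(f): forbidden (parity, ΔS, ΔL, ΔJ).
(d)–(e): forbidden (ΔS, ΔL, ΔJ).
(d)–(f): forbidden (parity, ΔS, ΔL).
(e)–(f): forbidden (ΔL, ΔJ).
Allowed pairs: 0 of 15.

0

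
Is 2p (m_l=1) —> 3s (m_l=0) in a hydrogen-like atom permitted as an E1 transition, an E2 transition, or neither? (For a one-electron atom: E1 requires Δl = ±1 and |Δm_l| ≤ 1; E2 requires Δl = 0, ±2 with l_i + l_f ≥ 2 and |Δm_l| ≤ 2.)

E1

Δl = 0 − 1 = -1; l_i + l_f = 1.
Δm_l = -1.
E1 (Δl = ±1, |Δm_l| ≤ 1): satisfied.
E2 (Δl = 0,±2, l_i+l_f ≥ 2, |Δm_l| ≤ 2): not satisfied.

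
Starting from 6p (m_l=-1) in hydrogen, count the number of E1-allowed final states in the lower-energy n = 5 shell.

E1 requires Δl = ±1, so l_f ∈ {0, 2}; with 0 ≤ l_f ≤ n_f−1 = 4, the allowed l_f values are {0, 2}.
For l_f = 0: m_f ∈ {m_i−1, m_i, m_i+1} ∩ [−0, 0] = {0} → 1 state.
For l_f = 2: m_f ∈ {m_i−1, m_i, m_i+1} ∩ [−2, 2] = {-2, -1, 0} → 3 states.
Total: 4.

4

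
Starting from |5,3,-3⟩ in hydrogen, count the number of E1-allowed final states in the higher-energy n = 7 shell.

E1 requires Δl = ±1, so l_f ∈ {2, 4}; with 0 ≤ l_f ≤ n_f−1 = 6, the allowed l_f values are {2, 4}.
For l_f = 2: m_f ∈ {m_i−1, m_i, m_i+1} ∩ [−2, 2] = {-2} → 1 state.
For l_f = 4: m_f ∈ {m_i−1, m_i, m_i+1} ∩ [−4, 4] = {-4, -3, -2} → 3 states.
Total: 4.

4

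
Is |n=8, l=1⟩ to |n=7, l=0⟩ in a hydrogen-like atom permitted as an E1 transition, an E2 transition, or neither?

Δl = 0 − 1 = -1; l_i + l_f = 1.
E1 (Δl = ±1): satisfied.
E2 (Δl = 0,±2, l_i+l_f ≥ 2): not satisfied.

E1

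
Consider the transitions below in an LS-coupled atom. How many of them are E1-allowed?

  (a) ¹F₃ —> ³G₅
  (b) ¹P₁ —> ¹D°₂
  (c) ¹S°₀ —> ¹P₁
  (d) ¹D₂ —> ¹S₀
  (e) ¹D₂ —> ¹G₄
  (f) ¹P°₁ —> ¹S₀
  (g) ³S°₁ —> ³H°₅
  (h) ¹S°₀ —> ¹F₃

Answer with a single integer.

3

(a) forbidden (parity, ΔS, ΔJ fail)
(b) allowed
(c) allowed
(d) forbidden (parity, ΔL, ΔJ fail)
(e) forbidden (parity, ΔL, ΔJ fail)
(f) allowed
(g) forbidden (parity, ΔL, ΔJ fail)
(h) forbidden (ΔL, ΔJ fail)
Total allowed: 3 of 8.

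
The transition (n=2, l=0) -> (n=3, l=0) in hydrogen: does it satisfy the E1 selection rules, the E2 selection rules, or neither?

Δl = 0 − 0 = +0; l_i + l_f = 0.
E1 (Δl = ±1): not satisfied.
E2 (Δl = 0,±2, l_i+l_f ≥ 2): not satisfied.

neither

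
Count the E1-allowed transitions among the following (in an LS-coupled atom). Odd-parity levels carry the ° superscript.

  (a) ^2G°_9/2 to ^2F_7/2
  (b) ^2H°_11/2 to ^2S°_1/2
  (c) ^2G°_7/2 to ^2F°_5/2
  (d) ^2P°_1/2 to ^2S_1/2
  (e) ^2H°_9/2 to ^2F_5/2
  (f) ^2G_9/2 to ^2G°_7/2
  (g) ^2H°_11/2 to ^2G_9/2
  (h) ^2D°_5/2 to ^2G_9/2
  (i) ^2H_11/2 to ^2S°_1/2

4

(a) allowed
(b) forbidden (parity, ΔL, ΔJ fail)
(c) forbidden (parity fails)
(d) allowed
(e) forbidden (ΔL, ΔJ fail)
(f) allowed
(g) allowed
(h) forbidden (ΔL, ΔJ fail)
(i) forbidden (ΔL, ΔJ fail)
Total allowed: 4 of 9.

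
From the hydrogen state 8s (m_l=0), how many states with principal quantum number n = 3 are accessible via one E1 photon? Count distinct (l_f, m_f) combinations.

3

E1 requires Δl = ±1, so l_f ∈ {-1, 1}; with 0 ≤ l_f ≤ n_f−1 = 2, the allowed l_f values are {1}.
For l_f = 1: m_f ∈ {m_i−1, m_i, m_i+1} ∩ [−1, 1] = {-1, 0, 1} → 3 states.
Total: 3.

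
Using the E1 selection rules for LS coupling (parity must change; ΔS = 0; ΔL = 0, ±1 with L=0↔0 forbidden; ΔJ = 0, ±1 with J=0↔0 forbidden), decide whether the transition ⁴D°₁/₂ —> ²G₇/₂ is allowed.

forbidden

Initial level: S=3/2, L=2, J=1/2, parity odd. Final level: S=1/2, L=4, J=7/2, parity even.
ΔS = 0: S: 3/2 → 1/2 — fails.
ΔL = 0, ±1 (not L=0↔0): L: 2 → 4, ΔL = +2 — fails.
ΔJ = 0, ±1 (not J=0↔0): J: 1/2 → 7/2, ΔJ = +3 — fails.
Parity must change: odd → even — passes.
Rule(s) violated: ΔS, ΔL, ΔJ.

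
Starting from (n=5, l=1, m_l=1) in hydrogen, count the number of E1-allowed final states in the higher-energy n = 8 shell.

E1 requires Δl = ±1, so l_f ∈ {0, 2}; with 0 ≤ l_f ≤ n_f−1 = 7, the allowed l_f values are {0, 2}.
For l_f = 0: m_f ∈ {m_i−1, m_i, m_i+1} ∩ [−0, 0] = {0} → 1 state.
For l_f = 2: m_f ∈ {m_i−1, m_i, m_i+1} ∩ [−2, 2] = {0, 1, 2} → 3 states.
Total: 4.

4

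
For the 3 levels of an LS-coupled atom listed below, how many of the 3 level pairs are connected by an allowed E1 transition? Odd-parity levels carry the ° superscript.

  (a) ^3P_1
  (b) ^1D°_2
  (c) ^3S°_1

1

(a)–(b): forbidden (ΔS).
(a)–(c): allowed.
(b)–(c): forbidden (parity, ΔS, ΔL).
Allowed pairs: 1 of 3.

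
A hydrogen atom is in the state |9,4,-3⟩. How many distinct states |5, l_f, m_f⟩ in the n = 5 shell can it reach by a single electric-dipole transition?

E1 requires Δl = ±1, so l_f ∈ {3, 5}; with 0 ≤ l_f ≤ n_f−1 = 4, the allowed l_f values are {3}.
For l_f = 3: m_f ∈ {m_i−1, m_i, m_i+1} ∩ [−3, 3] = {-3, -2} → 2 states.
Total: 2.

2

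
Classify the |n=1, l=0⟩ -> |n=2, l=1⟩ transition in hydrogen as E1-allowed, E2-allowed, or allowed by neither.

E1

Δl = 1 − 0 = +1; l_i + l_f = 1.
E1 (Δl = ±1): satisfied.
E2 (Δl = 0,±2, l_i+l_f ≥ 2): not satisfied.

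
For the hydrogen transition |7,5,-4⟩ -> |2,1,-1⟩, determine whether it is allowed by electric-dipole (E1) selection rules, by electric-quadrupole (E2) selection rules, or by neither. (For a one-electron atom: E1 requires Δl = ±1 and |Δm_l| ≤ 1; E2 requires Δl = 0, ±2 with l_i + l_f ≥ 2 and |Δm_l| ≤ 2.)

neither

Δl = 1 − 5 = -4; l_i + l_f = 6.
Δm_l = +3.
E1 (Δl = ±1, |Δm_l| ≤ 1): not satisfied.
E2 (Δl = 0,±2, l_i+l_f ≥ 2, |Δm_l| ≤ 2): not satisfied.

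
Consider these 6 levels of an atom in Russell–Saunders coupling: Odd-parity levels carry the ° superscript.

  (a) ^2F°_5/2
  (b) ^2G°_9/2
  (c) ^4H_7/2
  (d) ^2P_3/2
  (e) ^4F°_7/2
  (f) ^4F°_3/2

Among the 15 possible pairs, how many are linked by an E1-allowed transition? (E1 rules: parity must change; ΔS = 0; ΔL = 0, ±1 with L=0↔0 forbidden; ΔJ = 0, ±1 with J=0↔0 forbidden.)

0

(a)–(b): forbidden (parity, ΔJ).
(a)–(c): forbidden (ΔS, ΔL).
(a)–(d): forbidden (ΔL).
(a)–(e): forbidden (parity, ΔS).
(a)–(f): forbidden (parity, ΔS).
(b)–(c): forbidden (ΔS).
(b)–(d): forbidden (ΔL, ΔJ).
(b)–(e): forbidden (parity, ΔS).
(b)–(f): forbidden (parity, ΔS, ΔJ).
(c)–(d): forbidden (parity, ΔS, ΔL, ΔJ).
(c)–(e): forbidden (ΔL).
(c)–(f): forbidden (ΔL, ΔJ).
(d)–(e): forbidden (ΔS, ΔL, ΔJ).
(d)–(f): forbidden (ΔS, ΔL).
(e)–(f): forbidden (parity, ΔJ).
Allowed pairs: 0 of 15.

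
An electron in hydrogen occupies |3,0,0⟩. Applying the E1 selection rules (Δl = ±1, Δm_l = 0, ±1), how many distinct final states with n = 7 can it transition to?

3

E1 requires Δl = ±1, so l_f ∈ {-1, 1}; with 0 ≤ l_f ≤ n_f−1 = 6, the allowed l_f values are {1}.
For l_f = 1: m_f ∈ {m_i−1, m_i, m_i+1} ∩ [−1, 1] = {-1, 0, 1} → 3 states.
Total: 3.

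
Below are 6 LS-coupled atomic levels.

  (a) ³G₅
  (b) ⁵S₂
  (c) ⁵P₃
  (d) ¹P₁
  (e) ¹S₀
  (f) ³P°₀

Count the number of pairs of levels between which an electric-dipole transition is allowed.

(a)–(b): forbidden (parity, ΔS, ΔL, ΔJ).
(a)–(c): forbidden (parity, ΔS, ΔL, ΔJ).
(a)–(d): forbidden (parity, ΔS, ΔL, ΔJ).
(a)–(e): forbidden (parity, ΔS, ΔL, ΔJ).
(a)–(f): forbidden (ΔL, ΔJ).
(b)–(c): forbidden (parity).
(b)–(d): forbidden (parity, ΔS).
(b)–(e): forbidden (parity, ΔS, ΔL, ΔJ).
(b)–(f): forbidden (ΔS, ΔJ).
(c)–(d): forbidden (parity, ΔS, ΔJ).
(c)–(e): forbidden (parity, ΔS, ΔJ).
(c)–(f): forbidden (ΔS, ΔJ).
(d)–(e): forbidden (parity).
(d)–(f): forbidden (ΔS).
(e)–(f): forbidden (ΔS, ΔJ).
Allowed pairs: 0 of 15.

0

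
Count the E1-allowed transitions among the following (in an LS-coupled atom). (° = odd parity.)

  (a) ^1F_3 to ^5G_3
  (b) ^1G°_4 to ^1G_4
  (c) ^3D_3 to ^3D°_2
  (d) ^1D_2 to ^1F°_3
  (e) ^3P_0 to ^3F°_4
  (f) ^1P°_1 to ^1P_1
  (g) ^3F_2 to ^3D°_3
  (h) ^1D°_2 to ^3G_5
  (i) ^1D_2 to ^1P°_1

6

(a) forbidden (parity, ΔS fail)
(b) allowed
(c) allowed
(d) allowed
(e) forbidden (ΔL, ΔJ fail)
(f) allowed
(g) allowed
(h) forbidden (ΔS, ΔL, ΔJ fail)
(i) allowed
Total allowed: 6 of 9.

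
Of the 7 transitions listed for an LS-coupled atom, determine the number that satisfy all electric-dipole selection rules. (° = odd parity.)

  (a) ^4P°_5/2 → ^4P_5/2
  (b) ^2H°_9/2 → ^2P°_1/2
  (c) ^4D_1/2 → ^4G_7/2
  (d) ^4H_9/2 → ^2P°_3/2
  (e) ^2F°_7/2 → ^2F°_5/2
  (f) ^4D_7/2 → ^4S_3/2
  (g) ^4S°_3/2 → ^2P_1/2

1

(a) allowed
(b) forbidden (parity, ΔL, ΔJ fail)
(c) forbidden (parity, ΔL, ΔJ fail)
(d) forbidden (ΔS, ΔL, ΔJ fail)
(e) forbidden (parity fails)
(f) forbidden (parity, ΔL, ΔJ fail)
(g) forbidden (ΔS fails)
Total allowed: 1 of 7.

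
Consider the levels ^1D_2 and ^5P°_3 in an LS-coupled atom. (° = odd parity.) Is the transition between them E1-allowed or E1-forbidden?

Reading off the term symbols: S 0→2, L 2→1, J 2→3, parity even→odd.
ΔJ = 0, ±1 (not J=0↔0): J: 2 → 3, ΔJ = +1 — passes.
ΔL = 0, ±1 (not L=0↔0): L: 2 → 1, ΔL = -1 — passes.
ΔS = 0: S: 0 → 2 — fails.
Parity must change: even → odd — passes.
Rule(s) violated: ΔS.

forbidden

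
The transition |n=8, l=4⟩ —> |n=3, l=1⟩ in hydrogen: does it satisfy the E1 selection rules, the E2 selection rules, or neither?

neither

Δl = 1 − 4 = -3; l_i + l_f = 5.
E1 (Δl = ±1): not satisfied.
E2 (Δl = 0,±2, l_i+l_f ≥ 2): not satisfied.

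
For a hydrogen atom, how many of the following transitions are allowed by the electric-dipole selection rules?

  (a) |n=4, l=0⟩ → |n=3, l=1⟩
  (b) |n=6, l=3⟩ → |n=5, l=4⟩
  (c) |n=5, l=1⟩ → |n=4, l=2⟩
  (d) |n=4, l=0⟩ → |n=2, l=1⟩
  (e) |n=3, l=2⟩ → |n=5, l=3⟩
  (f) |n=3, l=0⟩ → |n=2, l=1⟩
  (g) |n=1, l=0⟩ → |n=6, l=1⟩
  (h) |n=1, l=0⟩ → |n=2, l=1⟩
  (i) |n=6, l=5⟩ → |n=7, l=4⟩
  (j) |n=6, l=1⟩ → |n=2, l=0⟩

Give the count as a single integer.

10

(a) allowed
(b) allowed
(c) allowed
(d) allowed
(e) allowed
(f) allowed
(g) allowed
(h) allowed
(i) allowed
(j) allowed
Total allowed: 10 of 10.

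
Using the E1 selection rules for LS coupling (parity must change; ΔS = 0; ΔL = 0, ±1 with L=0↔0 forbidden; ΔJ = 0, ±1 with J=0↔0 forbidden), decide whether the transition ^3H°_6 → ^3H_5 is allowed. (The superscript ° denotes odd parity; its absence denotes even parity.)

allowed

Reading off the term symbols: S 1→1, L 5→5, J 6→5, parity odd→even.
Parity must change: odd → even — ✓.
ΔS = 0: S: 1 → 1 — ✓.
ΔL = 0, ±1 (not L=0↔0): L: 5 → 5, ΔL = +0 — ✓.
ΔJ = 0, ±1 (not J=0↔0): J: 6 → 5, ΔJ = -1 — ✓.
All four E1 rules are satisfied.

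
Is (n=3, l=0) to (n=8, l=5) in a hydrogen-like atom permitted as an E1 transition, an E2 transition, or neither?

Δl = 5 − 0 = +5; l_i + l_f = 5.
E1 (Δl = ±1): not satisfied.
E2 (Δl = 0,±2, l_i+l_f ≥ 2): not satisfied.

neither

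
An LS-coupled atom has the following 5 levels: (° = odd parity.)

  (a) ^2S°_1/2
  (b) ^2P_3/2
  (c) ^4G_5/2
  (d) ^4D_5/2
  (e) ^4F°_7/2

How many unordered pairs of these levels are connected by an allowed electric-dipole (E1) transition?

(a)–(b): allowed.
(a)–(c): forbidden (ΔS, ΔL, ΔJ).
(a)–(d): forbidden (ΔS, ΔL, ΔJ).
(a)–(e): forbidden (parity, ΔS, ΔL, ΔJ).
(b)–(c): forbidden (parity, ΔS, ΔL).
(b)–(d): forbidden (parity, ΔS).
(b)–(e): forbidden (ΔS, ΔL, ΔJ).
(c)–(d): forbidden (parity, ΔL).
(c)–(e): allowed.
(d)–(e): allowed.
Allowed pairs: 3 of 10.

3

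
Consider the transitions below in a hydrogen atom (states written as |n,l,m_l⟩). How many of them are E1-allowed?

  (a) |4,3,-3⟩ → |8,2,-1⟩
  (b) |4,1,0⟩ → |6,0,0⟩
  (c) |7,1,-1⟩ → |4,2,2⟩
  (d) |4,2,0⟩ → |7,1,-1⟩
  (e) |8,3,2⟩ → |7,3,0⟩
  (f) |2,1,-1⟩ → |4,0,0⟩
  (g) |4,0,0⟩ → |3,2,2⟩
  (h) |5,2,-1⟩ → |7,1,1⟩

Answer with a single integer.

(a) forbidden — Δm_l = +2 (E1 requires Δm_l = 0, ±1)
(b) allowed
(c) forbidden — Δm_l = +3 (E1 requires Δm_l = 0, ±1)
(d) allowed
(e) forbidden — Δl = +0 (E1 requires Δl = ±1); Δm_l = -2 (E1 requires Δm_l = 0, ±1)
(f) allowed
(g) forbidden — Δl = +2 (E1 requires Δl = ±1); Δm_l = +2 (E1 requires Δm_l = 0, ±1)
(h) forbidden — Δm_l = +2 (E1 requires Δm_l = 0, ±1)
Total allowed: 3 of 8.

3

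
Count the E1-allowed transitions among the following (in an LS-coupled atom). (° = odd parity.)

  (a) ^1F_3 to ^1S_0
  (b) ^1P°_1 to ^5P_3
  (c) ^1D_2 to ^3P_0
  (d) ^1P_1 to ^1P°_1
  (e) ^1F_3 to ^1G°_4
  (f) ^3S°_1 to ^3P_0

(a) forbidden (parity, ΔL, ΔJ fail)
(b) forbidden (ΔS, ΔJ fail)
(c) forbidden (parity, ΔS, ΔJ fail)
(d) allowed
(e) allowed
(f) allowed
Total allowed: 3 of 6.

3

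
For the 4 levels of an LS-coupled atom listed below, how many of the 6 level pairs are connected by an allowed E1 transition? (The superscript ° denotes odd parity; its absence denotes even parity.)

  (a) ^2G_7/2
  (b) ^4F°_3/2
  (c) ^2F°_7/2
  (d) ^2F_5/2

2

(a)–(b): forbidden (ΔS, ΔJ).
(a)–(c): allowed.
(a)–(d): forbidden (parity).
(b)–(c): forbidden (parity, ΔS, ΔJ).
(b)–(d): forbidden (ΔS).
(c)–(d): allowed.
Allowed pairs: 2 of 6.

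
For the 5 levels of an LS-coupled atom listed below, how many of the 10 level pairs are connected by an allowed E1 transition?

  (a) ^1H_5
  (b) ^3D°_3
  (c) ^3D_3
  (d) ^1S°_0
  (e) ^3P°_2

2

(a)–(b): forbidden (ΔS, ΔL, ΔJ).
(a)–(c): forbidden (parity, ΔS, ΔL, ΔJ).
(a)–(d): forbidden (ΔL, ΔJ).
(a)–(e): forbidden (ΔS, ΔL, ΔJ).
(b)–(c): allowed.
(b)–(d): forbidden (parity, ΔS, ΔL, ΔJ).
(b)–(e): forbidden (parity).
(c)–(d): forbidden (ΔS, ΔL, ΔJ).
(c)–(e): allowed.
(d)–(e): forbidden (parity, ΔS, ΔJ).
Allowed pairs: 2 of 10.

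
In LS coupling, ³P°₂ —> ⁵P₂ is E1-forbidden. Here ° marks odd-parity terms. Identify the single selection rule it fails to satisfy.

ΔS = 0: S: 1 → 2 — fails.
ΔJ = 0, ±1 (not J=0↔0): J: 2 → 2, ΔJ = +0 — ok.
Parity must change: odd → even — ok.
ΔL = 0, ±1 (not L=0↔0): L: 1 → 1, ΔL = +0 — ok.

the ΔS = 0 rule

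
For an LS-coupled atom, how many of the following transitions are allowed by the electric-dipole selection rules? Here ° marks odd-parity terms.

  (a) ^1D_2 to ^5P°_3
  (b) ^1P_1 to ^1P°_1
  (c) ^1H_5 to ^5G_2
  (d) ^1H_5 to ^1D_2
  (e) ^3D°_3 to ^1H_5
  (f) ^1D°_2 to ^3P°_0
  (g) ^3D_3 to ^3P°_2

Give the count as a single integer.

(a) forbidden (ΔS fails)
(b) allowed
(c) forbidden (parity, ΔS, ΔJ fail)
(d) forbidden (parity, ΔL, ΔJ fail)
(e) forbidden (ΔS, ΔL, ΔJ fail)
(f) forbidden (parity, ΔS, ΔJ fail)
(g) allowed
Total allowed: 2 of 7.

2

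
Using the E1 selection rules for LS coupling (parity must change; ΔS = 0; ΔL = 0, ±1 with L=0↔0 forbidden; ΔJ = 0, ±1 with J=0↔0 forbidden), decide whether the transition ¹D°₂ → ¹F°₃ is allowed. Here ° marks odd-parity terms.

Initial level: S=0, L=2, J=2, parity odd. Final level: S=0, L=3, J=3, parity odd.
Parity must change: odd → odd — fails.
ΔJ = 0, ±1 (not J=0↔0): J: 2 → 3, ΔJ = +1 — passes.
ΔL = 0, ±1 (not L=0↔0): L: 2 → 3, ΔL = +1 — passes.
ΔS = 0: S: 0 → 0 — passes.
Rule(s) violated: parity.

forbidden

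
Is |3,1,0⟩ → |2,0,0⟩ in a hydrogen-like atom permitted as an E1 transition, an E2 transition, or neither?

E1

Δl = 0 − 1 = -1; l_i + l_f = 1.
Δm_l = +0.
E1 (Δl = ±1, |Δm_l| ≤ 1): satisfied.
E2 (Δl = 0,±2, l_i+l_f ≥ 2, |Δm_l| ≤ 2): not satisfied.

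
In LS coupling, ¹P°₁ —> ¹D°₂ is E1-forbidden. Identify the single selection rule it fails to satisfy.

Initial level: S=0, L=1, J=1, parity odd. Final level: S=0, L=2, J=2, parity odd.
Parity must change: odd → odd — ✗.
ΔS = 0: S: 0 → 0 — ✓.
ΔL = 0, ±1 (not L=0↔0): L: 1 → 2, ΔL = +1 — ✓.
ΔJ = 0, ±1 (not J=0↔0): J: 1 → 2, ΔJ = +1 — ✓.

parity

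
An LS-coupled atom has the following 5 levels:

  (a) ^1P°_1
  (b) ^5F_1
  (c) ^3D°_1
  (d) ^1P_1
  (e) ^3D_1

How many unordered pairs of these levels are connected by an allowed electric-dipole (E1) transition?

2

(a)–(b): forbidden (ΔS, ΔL).
(a)–(c): forbidden (parity, ΔS).
(a)–(d): allowed.
(a)–(e): forbidden (ΔS).
(b)–(c): forbidden (ΔS).
(b)–(d): forbidden (parity, ΔS, ΔL).
(b)–(e): forbidden (parity, ΔS).
(c)–(d): forbidden (ΔS).
(c)–(e): allowed.
(d)–(e): forbidden (parity, ΔS).
Allowed pairs: 2 of 10.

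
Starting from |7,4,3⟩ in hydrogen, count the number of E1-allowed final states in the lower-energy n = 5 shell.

2

E1 requires Δl = ±1, so l_f ∈ {3, 5}; with 0 ≤ l_f ≤ n_f−1 = 4, the allowed l_f values are {3}.
For l_f = 3: m_f ∈ {m_i−1, m_i, m_i+1} ∩ [−3, 3] = {2, 3} → 2 states.
Total: 2.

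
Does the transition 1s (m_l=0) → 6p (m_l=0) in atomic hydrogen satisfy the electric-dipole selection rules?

Initial l = 0, final l = 1, so Δl = +1. E1 requires Δl = ±1: ✓.
Δm_l = 0 − (0) = +0. E1 requires Δm_l = 0, ±1: ✓.
All E1 selection rules are satisfied.

allowed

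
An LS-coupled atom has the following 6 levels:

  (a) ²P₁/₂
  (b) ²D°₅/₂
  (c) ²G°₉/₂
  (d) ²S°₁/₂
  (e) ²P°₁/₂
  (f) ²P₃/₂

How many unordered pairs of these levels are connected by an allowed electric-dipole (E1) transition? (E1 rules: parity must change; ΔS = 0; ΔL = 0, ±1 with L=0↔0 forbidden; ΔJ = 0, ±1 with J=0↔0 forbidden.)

(a)–(b): forbidden (ΔJ).
(a)–(c): forbidden (ΔL, ΔJ).
(a)–(d): allowed.
(a)–(e): allowed.
(a)–(f): forbidden (parity).
(b)–(c): forbidden (parity, ΔL, ΔJ).
(b)–(d): forbidden (parity, ΔL, ΔJ).
(b)–(e): forbidden (parity, ΔJ).
(b)–(f): allowed.
(c)–(d): forbidden (parity, ΔL, ΔJ).
(c)–(e): forbidden (parity, ΔL, ΔJ).
(c)–(f): forbidden (ΔL, ΔJ).
(d)–(e): forbidden (parity).
(d)–(f): allowed.
(e)–(f): allowed.
Allowed pairs: 5 of 15.

5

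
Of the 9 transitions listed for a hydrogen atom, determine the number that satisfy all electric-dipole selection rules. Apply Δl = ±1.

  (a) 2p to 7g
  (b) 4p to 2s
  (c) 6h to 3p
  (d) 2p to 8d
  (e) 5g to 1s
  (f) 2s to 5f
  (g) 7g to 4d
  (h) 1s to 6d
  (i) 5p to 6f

2

(a) forbidden — Δl = +3 (E1 requires Δl = ±1)
(b) allowed
(c) forbidden — Δl = -4 (E1 requires Δl = ±1)
(d) allowed
(e) forbidden — Δl = -4 (E1 requires Δl = ±1)
(f) forbidden — Δl = +3 (E1 requires Δl = ±1)
(g) forbidden — Δl = -2 (E1 requires Δl = ±1)
(h) forbidden — Δl = +2 (E1 requires Δl = ±1)
(i) forbidden — Δl = +2 (E1 requires Δl = ±1)
Total allowed: 2 of 9.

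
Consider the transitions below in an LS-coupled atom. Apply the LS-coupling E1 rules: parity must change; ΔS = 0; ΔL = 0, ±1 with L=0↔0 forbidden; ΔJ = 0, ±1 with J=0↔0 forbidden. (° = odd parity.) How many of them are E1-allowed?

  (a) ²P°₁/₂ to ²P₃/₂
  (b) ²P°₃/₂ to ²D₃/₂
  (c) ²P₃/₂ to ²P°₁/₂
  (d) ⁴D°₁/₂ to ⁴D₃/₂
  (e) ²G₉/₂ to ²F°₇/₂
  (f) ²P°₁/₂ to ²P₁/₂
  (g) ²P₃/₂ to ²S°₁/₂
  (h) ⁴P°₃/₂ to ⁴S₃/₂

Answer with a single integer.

8

(a) allowed
(b) allowed
(c) allowed
(d) allowed
(e) allowed
(f) allowed
(g) allowed
(h) allowed
Total allowed: 8 of 8.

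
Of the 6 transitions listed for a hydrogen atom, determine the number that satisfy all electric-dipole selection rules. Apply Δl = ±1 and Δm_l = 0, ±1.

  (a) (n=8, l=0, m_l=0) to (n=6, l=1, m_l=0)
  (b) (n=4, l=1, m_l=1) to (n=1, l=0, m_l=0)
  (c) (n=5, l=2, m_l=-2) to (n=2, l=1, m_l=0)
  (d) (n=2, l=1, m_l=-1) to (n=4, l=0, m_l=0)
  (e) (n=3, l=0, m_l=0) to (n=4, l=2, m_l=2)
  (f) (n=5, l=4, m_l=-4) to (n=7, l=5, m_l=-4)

(a) allowed
(b) allowed
(c) forbidden — Δm_l = +2 (E1 requires Δm_l = 0, ±1)
(d) allowed
(e) forbidden — Δl = +2 (E1 requires Δl = ±1); Δm_l = +2 (E1 requires Δm_l = 0, ±1)
(f) allowed
Total allowed: 4 of 6.

4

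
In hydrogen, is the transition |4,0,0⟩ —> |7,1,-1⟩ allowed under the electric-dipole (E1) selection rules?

allowed

Initial l = 0, final l = 1, so Δl = +1. E1 requires Δl = ±1: passes.
Δm_l = -1 − (0) = -1. E1 requires Δm_l = 0, ±1: passes.
All E1 selection rules are satisfied.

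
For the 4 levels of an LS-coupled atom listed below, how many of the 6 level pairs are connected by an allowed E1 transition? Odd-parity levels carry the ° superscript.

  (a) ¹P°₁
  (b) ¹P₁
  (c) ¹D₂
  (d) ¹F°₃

(a)–(b): allowed.
(a)–(c): allowed.
(a)–(d): forbidden (parity, ΔL, ΔJ).
(b)–(c): forbidden (parity).
(b)–(d): forbidden (ΔL, ΔJ).
(c)–(d): allowed.
Allowed pairs: 3 of 6.

3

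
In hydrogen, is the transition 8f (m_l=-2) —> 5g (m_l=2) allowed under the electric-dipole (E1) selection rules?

Initial l = 3, final l = 4, so Δl = +1. E1 requires Δl = ±1: passes.
Δm_l = 2 − (-2) = +4. E1 requires Δm_l = 0, ±1: fails.
The transition is electric-dipole forbidden.

forbidden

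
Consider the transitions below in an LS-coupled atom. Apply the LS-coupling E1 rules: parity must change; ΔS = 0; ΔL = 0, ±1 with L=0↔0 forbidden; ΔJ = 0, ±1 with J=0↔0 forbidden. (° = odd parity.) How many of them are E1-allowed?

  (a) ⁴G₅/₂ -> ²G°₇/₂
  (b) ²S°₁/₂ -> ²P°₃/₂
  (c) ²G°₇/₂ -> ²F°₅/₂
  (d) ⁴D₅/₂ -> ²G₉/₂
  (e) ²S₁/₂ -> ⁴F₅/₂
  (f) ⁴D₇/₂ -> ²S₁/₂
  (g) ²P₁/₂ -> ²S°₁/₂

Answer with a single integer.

(a) forbidden (ΔS fails)
(b) forbidden (parity fails)
(c) forbidden (parity fails)
(d) forbidden (parity, ΔS, ΔL, ΔJ fail)
(e) forbidden (parity, ΔS, ΔL, ΔJ fail)
(f) forbidden (parity, ΔS, ΔL, ΔJ fail)
(g) allowed
Total allowed: 1 of 7.

1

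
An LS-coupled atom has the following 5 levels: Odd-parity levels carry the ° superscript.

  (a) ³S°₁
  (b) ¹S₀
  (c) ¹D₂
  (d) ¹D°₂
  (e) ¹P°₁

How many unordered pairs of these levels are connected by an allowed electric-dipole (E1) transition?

3

(a)–(b): forbidden (ΔS, ΔL).
(a)–(c): forbidden (ΔS, ΔL).
(a)–(d): forbidden (parity, ΔS, ΔL).
(a)–(e): forbidden (parity, ΔS).
(b)–(c): forbidden (parity, ΔL, ΔJ).
(b)–(d): forbidden (ΔL, ΔJ).
(b)–(e): allowed.
(c)–(d): allowed.
(c)–(e): allowed.
(d)–(e): forbidden (parity).
Allowed pairs: 3 of 10.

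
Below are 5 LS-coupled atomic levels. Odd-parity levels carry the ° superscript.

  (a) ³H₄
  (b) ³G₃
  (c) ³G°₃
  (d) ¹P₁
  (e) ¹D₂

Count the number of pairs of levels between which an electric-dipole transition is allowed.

(a)–(b): forbidden (parity).
(a)–(c): allowed.
(a)–(d): forbidden (parity, ΔS, ΔL, ΔJ).
(a)–(e): forbidden (parity, ΔS, ΔL, ΔJ).
(b)–(c): allowed.
(b)–(d): forbidden (parity, ΔS, ΔL, ΔJ).
(b)–(e): forbidden (parity, ΔS, ΔL).
(c)–(d): forbidden (ΔS, ΔL, ΔJ).
(c)–(e): forbidden (ΔS, ΔL).
(d)–(e): forbidden (parity).
Allowed pairs: 2 of 10.

2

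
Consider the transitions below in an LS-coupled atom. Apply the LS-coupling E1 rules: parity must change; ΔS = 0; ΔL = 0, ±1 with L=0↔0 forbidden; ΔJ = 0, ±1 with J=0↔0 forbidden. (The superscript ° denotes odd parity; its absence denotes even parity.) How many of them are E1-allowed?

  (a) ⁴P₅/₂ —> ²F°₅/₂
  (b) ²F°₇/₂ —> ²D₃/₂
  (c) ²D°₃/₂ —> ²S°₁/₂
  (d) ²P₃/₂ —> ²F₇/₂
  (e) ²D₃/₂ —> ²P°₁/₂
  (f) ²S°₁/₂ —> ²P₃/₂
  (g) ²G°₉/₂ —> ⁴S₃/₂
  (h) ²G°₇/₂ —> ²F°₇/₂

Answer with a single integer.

(a) forbidden (ΔS, ΔL fail)
(b) forbidden (ΔJ fails)
(c) forbidden (parity, ΔL fail)
(d) forbidden (parity, ΔL, ΔJ fail)
(e) allowed
(f) allowed
(g) forbidden (ΔS, ΔL, ΔJ fail)
(h) forbidden (parity fails)
Total allowed: 2 of 8.

2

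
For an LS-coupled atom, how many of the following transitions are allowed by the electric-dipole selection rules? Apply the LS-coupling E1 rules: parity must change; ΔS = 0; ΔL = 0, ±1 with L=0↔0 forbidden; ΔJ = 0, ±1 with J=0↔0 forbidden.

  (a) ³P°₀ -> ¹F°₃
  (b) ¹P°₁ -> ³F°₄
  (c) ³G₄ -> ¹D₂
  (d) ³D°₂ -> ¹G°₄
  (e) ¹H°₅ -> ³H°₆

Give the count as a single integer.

(a) forbidden (parity, ΔS, ΔL, ΔJ fail)
(b) forbidden (parity, ΔS, ΔL, ΔJ fail)
(c) forbidden (parity, ΔS, ΔL, ΔJ fail)
(d) forbidden (parity, ΔS, ΔL, ΔJ fail)
(e) forbidden (parity, ΔS fail)
Total allowed: 0 of 5.

0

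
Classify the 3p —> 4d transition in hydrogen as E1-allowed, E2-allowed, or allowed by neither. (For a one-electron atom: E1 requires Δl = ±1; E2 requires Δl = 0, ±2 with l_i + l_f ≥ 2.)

Δl = 2 − 1 = +1; l_i + l_f = 3.
E1 (Δl = ±1): satisfied.
E2 (Δl = 0,±2, l_i+l_f ≥ 2): not satisfied.

E1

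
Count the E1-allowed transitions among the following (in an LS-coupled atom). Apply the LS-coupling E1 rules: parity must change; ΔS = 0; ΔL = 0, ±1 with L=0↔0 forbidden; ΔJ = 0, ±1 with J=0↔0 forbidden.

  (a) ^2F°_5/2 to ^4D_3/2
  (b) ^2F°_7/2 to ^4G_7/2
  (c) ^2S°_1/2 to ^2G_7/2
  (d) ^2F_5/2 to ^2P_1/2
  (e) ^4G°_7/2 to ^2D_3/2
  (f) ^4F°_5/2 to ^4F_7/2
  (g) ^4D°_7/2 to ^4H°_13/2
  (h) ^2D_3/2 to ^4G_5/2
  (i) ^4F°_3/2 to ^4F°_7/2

(a) forbidden (ΔS fails)
(b) forbidden (ΔS fails)
(c) forbidden (ΔL, ΔJ fail)
(d) forbidden (parity, ΔL, ΔJ fail)
(e) forbidden (ΔS, ΔL, ΔJ fail)
(f) allowed
(g) forbidden (parity, ΔL, ΔJ fail)
(h) forbidden (parity, ΔS, ΔL fail)
(i) forbidden (parity, ΔJ fail)
Total allowed: 1 of 9.

1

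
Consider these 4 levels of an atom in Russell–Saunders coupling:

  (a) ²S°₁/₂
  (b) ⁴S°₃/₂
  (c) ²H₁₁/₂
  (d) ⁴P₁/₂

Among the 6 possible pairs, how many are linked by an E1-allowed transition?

(a)–(b): forbidden (parity, ΔS, ΔL).
(a)–(c): forbidden (ΔL, ΔJ).
(a)–(d): forbidden (ΔS).
(b)–(c): forbidden (ΔS, ΔL, ΔJ).
(b)–(d): allowed.
(c)–(d): forbidden (parity, ΔS, ΔL, ΔJ).
Allowed pairs: 1 of 6.

1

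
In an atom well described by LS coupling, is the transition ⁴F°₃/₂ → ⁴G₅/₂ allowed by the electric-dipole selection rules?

ΔL = 0, ±1 (not L=0↔0): L: 3 → 4, ΔL = +1 — satisfied.
ΔS = 0: S: 3/2 → 3/2 — satisfied.
ΔJ = 0, ±1 (not J=0↔0): J: 3/2 → 5/2, ΔJ = +1 — satisfied.
Parity must change: odd → even — satisfied.
All four E1 rules are satisfied.

allowed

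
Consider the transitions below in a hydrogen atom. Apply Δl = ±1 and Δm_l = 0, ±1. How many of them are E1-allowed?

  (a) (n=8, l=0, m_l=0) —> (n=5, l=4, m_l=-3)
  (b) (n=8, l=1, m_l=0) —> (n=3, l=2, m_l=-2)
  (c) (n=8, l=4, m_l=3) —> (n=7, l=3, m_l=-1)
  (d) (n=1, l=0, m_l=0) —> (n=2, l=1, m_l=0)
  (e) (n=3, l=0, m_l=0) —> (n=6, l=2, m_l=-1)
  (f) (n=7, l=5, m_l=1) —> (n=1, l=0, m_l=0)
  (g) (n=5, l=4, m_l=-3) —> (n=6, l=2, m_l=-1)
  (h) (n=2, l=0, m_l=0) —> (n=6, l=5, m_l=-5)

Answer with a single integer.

(a) forbidden — Δl = +4 (E1 requires Δl = ±1); Δm_l = -3 (E1 requires Δm_l = 0, ±1)
(b) forbidden — Δm_l = -2 (E1 requires Δm_l = 0, ±1)
(c) forbidden — Δm_l = -4 (E1 requires Δm_l = 0, ±1)
(d) allowed
(e) forbidden — Δl = +2 (E1 requires Δl = ±1)
(f) forbidden — Δl = -5 (E1 requires Δl = ±1)
(g) forbidden — Δl = -2 (E1 requires Δl = ±1); Δm_l = +2 (E1 requires Δm_l = 0, ±1)
(h) forbidden — Δl = +5 (E1 requires Δl = ±1); Δm_l = -5 (E1 requires Δm_l = 0, ±1)
Total allowed: 1 of 8.

1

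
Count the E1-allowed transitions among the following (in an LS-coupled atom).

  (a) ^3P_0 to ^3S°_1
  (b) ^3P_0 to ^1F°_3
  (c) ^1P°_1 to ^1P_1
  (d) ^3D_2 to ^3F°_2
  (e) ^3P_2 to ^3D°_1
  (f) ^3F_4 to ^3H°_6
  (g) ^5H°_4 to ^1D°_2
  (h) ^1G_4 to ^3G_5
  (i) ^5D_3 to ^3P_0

(a) allowed
(b) forbidden (ΔS, ΔL, ΔJ fail)
(c) allowed
(d) allowed
(e) allowed
(f) forbidden (ΔL, ΔJ fail)
(g) forbidden (parity, ΔS, ΔL, ΔJ fail)
(h) forbidden (parity, ΔS fail)
(i) forbidden (parity, ΔS, ΔJ fail)
Total allowed: 4 of 9.

4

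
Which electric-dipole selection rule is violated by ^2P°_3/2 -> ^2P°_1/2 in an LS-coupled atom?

Initial level: S=1/2, L=1, J=3/2, parity odd. Final level: S=1/2, L=1, J=1/2, parity odd.
Parity must change: odd → odd — fails.
ΔS = 0: S: 1/2 → 1/2 — passes.
ΔL = 0, ±1 (not L=0↔0): L: 1 → 1, ΔL = +0 — passes.
ΔJ = 0, ±1 (not J=0↔0): J: 3/2 → 1/2, ΔJ = -1 — passes.

parity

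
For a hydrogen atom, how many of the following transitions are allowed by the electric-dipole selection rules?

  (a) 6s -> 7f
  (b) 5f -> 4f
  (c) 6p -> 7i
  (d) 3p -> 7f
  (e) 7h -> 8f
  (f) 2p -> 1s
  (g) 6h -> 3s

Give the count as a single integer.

(a) forbidden — Δl = +3 (E1 requires Δl = ±1)
(b) forbidden — Δl = +0 (E1 requires Δl = ±1)
(c) forbidden — Δl = +5 (E1 requires Δl = ±1)
(d) forbidden — Δl = +2 (E1 requires Δl = ±1)
(e) forbidden — Δl = -2 (E1 requires Δl = ±1)
(f) allowed
(g) forbidden — Δl = -5 (E1 requires Δl = ±1)
Total allowed: 1 of 7.

1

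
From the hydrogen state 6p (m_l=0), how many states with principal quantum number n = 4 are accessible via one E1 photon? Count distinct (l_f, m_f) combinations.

4

E1 requires Δl = ±1, so l_f ∈ {0, 2}; with 0 ≤ l_f ≤ n_f−1 = 3, the allowed l_f values are {0, 2}.
For l_f = 0: m_f ∈ {m_i−1, m_i, m_i+1} ∩ [−0, 0] = {0} → 1 state.
For l_f = 2: m_f ∈ {m_i−1, m_i, m_i+1} ∩ [−2, 2] = {-1, 0, 1} → 3 states.
Total: 4.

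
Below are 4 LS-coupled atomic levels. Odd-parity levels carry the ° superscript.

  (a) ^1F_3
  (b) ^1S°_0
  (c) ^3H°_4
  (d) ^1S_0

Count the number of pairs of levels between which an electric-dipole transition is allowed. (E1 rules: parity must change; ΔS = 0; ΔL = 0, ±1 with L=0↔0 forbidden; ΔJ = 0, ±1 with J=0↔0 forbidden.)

(a)–(b): forbidden (ΔL, ΔJ).
(a)–(c): forbidden (ΔS, ΔL).
(a)–(d): forbidden (parity, ΔL, ΔJ).
(b)–(c): forbidden (parity, ΔS, ΔL, ΔJ).
(b)–(d): forbidden (ΔL, ΔJ).
(c)–(d): forbidden (ΔS, ΔL, ΔJ).
Allowed pairs: 0 of 6.

0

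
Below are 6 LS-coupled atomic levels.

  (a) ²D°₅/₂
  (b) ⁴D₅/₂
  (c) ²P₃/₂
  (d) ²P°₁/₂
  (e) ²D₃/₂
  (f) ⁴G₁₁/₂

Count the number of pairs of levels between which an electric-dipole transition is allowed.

(a)–(b): forbidden (ΔS).
(a)–(c): allowed.
(a)–(d): forbidden (parity, ΔJ).
(a)–(e): allowed.
(a)–(f): forbidden (ΔS, ΔL, ΔJ).
(b)–(c): forbidden (parity, ΔS).
(b)–(d): forbidden (ΔS, ΔJ).
(b)–(e): forbidden (parity, ΔS).
(b)–(f): forbidden (parity, ΔL, ΔJ).
(c)–(d): allowed.
(c)–(e): forbidden (parity).
(c)–(f): forbidden (parity, ΔS, ΔL, ΔJ).
(d)–(e): allowed.
(d)–(f): forbidden (ΔS, ΔL, ΔJ).
(e)–(f): forbidden (parity, ΔS, ΔL, ΔJ).
Allowed pairs: 4 of 15.

4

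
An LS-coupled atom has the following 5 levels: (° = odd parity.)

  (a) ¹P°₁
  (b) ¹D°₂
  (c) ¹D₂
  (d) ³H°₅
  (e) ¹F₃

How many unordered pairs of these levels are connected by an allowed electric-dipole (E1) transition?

(a)–(b): forbidden (parity).
(a)–(c): allowed.
(a)–(d): forbidden (parity, ΔS, ΔL, ΔJ).
(a)–(e): forbidden (ΔL, ΔJ).
(b)–(c): allowed.
(b)–(d): forbidden (parity, ΔS, ΔL, ΔJ).
(b)–(e): allowed.
(c)–(d): forbidden (ΔS, ΔL, ΔJ).
(c)–(e): forbidden (parity).
(d)–(e): forbidden (ΔS, ΔL, ΔJ).
Allowed pairs: 3 of 10.

3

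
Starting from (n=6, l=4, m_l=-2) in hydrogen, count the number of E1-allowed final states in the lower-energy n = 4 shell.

E1 requires Δl = ±1, so l_f ∈ {3, 5}; with 0 ≤ l_f ≤ n_f−1 = 3, the allowed l_f values are {3}.
For l_f = 3: m_f ∈ {m_i−1, m_i, m_i+1} ∩ [−3, 3] = {-3, -2, -1} → 3 states.
Total: 3.

3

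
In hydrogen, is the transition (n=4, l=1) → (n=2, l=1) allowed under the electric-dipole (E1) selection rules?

l: 1 → 1 (Δl = +0). Δl = ±1 ✗.
The transition is electric-dipole forbidden.

forbidden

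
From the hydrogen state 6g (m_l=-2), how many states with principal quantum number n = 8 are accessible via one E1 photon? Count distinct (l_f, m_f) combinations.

6

E1 requires Δl = ±1, so l_f ∈ {3, 5}; with 0 ≤ l_f ≤ n_f−1 = 7, the allowed l_f values are {3, 5}.
For l_f = 3: m_f ∈ {m_i−1, m_i, m_i+1} ∩ [−3, 3] = {-3, -2, -1} → 3 states.
For l_f = 5: m_f ∈ {m_i−1, m_i, m_i+1} ∩ [−5, 5] = {-3, -2, -1} → 3 states.
Total: 6.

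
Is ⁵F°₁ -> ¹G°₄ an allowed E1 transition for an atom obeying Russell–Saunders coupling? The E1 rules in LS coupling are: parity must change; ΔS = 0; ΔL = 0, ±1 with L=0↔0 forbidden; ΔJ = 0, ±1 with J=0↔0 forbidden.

forbidden

Initial level: S=2, L=3, J=1, parity odd. Final level: S=0, L=4, J=4, parity odd.
Parity must change: odd → odd — ✗.
ΔJ = 0, ±1 (not J=0↔0): J: 1 → 4, ΔJ = +3 — ✗.
ΔS = 0: S: 2 → 0 — ✗.
ΔL = 0, ±1 (not L=0↔0): L: 3 → 4, ΔL = +1 — ✓.
Rule(s) violated: parity, ΔS, ΔJ.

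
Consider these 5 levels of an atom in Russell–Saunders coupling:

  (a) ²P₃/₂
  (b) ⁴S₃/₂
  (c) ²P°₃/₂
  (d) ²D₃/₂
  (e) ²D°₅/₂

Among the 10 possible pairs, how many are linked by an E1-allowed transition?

4

(a)–(b): forbidden (parity, ΔS).
(a)–(c): allowed.
(a)–(d): forbidden (parity).
(a)–(e): allowed.
(b)–(c): forbidden (ΔS).
(b)–(d): forbidden (parity, ΔS, ΔL).
(b)–(e): forbidden (ΔS, ΔL).
(c)–(d): allowed.
(c)–(e): forbidden (parity).
(d)–(e): allowed.
Allowed pairs: 4 of 10.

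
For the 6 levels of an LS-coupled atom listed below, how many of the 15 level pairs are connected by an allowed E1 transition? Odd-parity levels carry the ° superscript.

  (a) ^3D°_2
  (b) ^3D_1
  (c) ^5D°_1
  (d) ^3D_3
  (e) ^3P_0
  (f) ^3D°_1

4

(a)–(b): allowed.
(a)–(c): forbidden (parity, ΔS).
(a)–(d): allowed.
(a)–(e): forbidden (ΔJ).
(a)–(f): forbidden (parity).
(b)–(c): forbidden (ΔS).
(b)–(d): forbidden (parity, ΔJ).
(b)–(e): forbidden (parity).
(b)–(f): allowed.
(c)–(d): forbidden (ΔS, ΔJ).
(c)–(e): forbidden (ΔS).
(c)–(f): forbidden (parity, ΔS).
(d)–(e): forbidden (parity, ΔJ).
(d)–(f): forbidden (ΔJ).
(e)–(f): allowed.
Allowed pairs: 4 of 15.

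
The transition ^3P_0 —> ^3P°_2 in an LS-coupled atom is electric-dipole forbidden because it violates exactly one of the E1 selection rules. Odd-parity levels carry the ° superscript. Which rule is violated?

Initial level: S=1, L=1, J=0, parity even. Final level: S=1, L=1, J=2, parity odd.
Parity must change: even → odd — ✓.
ΔS = 0: S: 1 → 1 — ✓.
ΔL = 0, ±1 (not L=0↔0): L: 1 → 1, ΔL = +0 — ✓.
ΔJ = 0, ±1 (not J=0↔0): J: 0 → 2, ΔJ = +2 — ✗.

the ΔJ = 0, ±1 rule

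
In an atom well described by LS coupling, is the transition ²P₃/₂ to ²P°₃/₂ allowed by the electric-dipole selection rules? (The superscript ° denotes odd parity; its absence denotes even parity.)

Reading off the term symbols: S 1/2→1/2, L 1→1, J 3/2→3/2, parity even→odd.
Parity must change: even → odd — ok.
ΔS = 0: S: 1/2 → 1/2 — ok.
ΔL = 0, ±1 (not L=0↔0): L: 1 → 1, ΔL = +0 — ok.
ΔJ = 0, ±1 (not J=0↔0): J: 3/2 → 3/2, ΔJ = +0 — ok.
All four E1 rules are satisfied.

allowed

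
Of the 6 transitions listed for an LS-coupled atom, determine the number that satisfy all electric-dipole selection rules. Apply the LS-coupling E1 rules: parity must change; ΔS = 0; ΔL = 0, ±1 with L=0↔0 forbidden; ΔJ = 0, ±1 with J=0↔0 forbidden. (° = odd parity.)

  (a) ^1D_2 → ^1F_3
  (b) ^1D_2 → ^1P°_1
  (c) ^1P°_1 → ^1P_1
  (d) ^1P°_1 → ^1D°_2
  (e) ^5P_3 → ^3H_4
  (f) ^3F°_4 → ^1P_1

(a) forbidden (parity fails)
(b) allowed
(c) allowed
(d) forbidden (parity fails)
(e) forbidden (parity, ΔS, ΔL fail)
(f) forbidden (ΔS, ΔL, ΔJ fail)
Total allowed: 2 of 6.

2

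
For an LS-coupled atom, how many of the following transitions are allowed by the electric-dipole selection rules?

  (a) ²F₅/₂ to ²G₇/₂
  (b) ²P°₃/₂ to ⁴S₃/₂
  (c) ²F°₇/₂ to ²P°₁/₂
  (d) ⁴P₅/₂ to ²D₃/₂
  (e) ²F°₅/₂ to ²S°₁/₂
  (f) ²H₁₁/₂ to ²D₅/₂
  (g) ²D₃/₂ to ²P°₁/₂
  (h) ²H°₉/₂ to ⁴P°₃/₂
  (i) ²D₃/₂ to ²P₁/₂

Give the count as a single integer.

1

(a) forbidden (parity fails)
(b) forbidden (ΔS fails)
(c) forbidden (parity, ΔL, ΔJ fail)
(d) forbidden (parity, ΔS fail)
(e) forbidden (parity, ΔL, ΔJ fail)
(f) forbidden (parity, ΔL, ΔJ fail)
(g) allowed
(h) forbidden (parity, ΔS, ΔL, ΔJ fail)
(i) forbidden (parity fails)
Total allowed: 1 of 9.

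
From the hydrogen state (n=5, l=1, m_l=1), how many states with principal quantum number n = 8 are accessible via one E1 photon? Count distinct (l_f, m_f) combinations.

E1 requires Δl = ±1, so l_f ∈ {0, 2}; with 0 ≤ l_f ≤ n_f−1 = 7, the allowed l_f values are {0, 2}.
For l_f = 0: m_f ∈ {m_i−1, m_i, m_i+1} ∩ [−0, 0] = {0} → 1 state.
For l_f = 2: m_f ∈ {m_i−1, m_i, m_i+1} ∩ [−2, 2] = {0, 1, 2} → 3 states.
Total: 4.

4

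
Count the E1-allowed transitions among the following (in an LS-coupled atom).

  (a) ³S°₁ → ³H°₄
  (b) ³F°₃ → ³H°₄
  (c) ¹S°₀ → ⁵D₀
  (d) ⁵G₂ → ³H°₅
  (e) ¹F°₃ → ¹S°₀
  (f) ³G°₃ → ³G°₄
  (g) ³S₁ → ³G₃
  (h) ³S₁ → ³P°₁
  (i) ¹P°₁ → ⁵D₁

(a) forbidden (parity, ΔL, ΔJ fail)
(b) forbidden (parity, ΔL fail)
(c) forbidden (ΔS, ΔL, ΔJ fail)
(d) forbidden (ΔS, ΔJ fail)
(e) forbidden (parity, ΔL, ΔJ fail)
(f) forbidden (parity fails)
(g) forbidden (parity, ΔL, ΔJ fail)
(h) allowed
(i) forbidden (ΔS fails)
Total allowed: 1 of 9.

1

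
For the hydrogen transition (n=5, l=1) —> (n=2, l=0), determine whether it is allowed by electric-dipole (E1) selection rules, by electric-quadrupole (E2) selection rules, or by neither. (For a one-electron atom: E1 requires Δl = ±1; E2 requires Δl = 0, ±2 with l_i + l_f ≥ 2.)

E1

Δl = 0 − 1 = -1; l_i + l_f = 1.
E1 (Δl = ±1): satisfied.
E2 (Δl = 0,±2, l_i+l_f ≥ 2): not satisfied.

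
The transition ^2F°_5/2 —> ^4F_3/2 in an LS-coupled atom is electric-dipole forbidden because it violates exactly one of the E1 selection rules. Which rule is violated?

Parity must change: odd → even — ✓.
ΔS = 0: S: 1/2 → 3/2 — ✗.
ΔL = 0, ±1 (not L=0↔0): L: 3 → 3, ΔL = +0 — ✓.
ΔJ = 0, ±1 (not J=0↔0): J: 5/2 → 3/2, ΔJ = -1 — ✓.

the ΔS = 0 rule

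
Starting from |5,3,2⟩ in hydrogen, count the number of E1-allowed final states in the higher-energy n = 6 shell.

5

E1 requires Δl = ±1, so l_f ∈ {2, 4}; with 0 ≤ l_f ≤ n_f−1 = 5, the allowed l_f values are {2, 4}.
For l_f = 2: m_f ∈ {m_i−1, m_i, m_i+1} ∩ [−2, 2] = {1, 2} → 2 states.
For l_f = 4: m_f ∈ {m_i−1, m_i, m_i+1} ∩ [−4, 4] = {1, 2, 3} → 3 states.
Total: 5.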